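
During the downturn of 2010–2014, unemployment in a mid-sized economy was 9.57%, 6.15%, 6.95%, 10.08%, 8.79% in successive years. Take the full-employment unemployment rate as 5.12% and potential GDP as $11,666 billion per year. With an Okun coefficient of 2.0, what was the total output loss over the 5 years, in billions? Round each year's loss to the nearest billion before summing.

Year 2010: gap = -2.0 × (9.57 - 5.12) = -8.9%, loss ≈ 11666 × 8.9/100 ≈ 1038.
Year 2011: gap = -2.0 × (6.15 - 5.12) = -2.06%, loss ≈ 11666 × 2.06/100 ≈ 240.
Year 2012: gap = -2.0 × (6.95 - 5.12) = -3.66%, loss ≈ 11666 × 3.66/100 ≈ 427.
Year 2013: gap = -2.0 × (10.08 - 5.12) = -9.92%, loss ≈ 11666 × 9.92/100 ≈ 1157.
Year 2014: gap = -2.0 × (8.79 - 5.12) = -7.34%, loss ≈ 11666 × 7.34/100 ≈ 856.
Total lost output = 1038 + 240 + 427 + 1157 + 856 = 3718 billion.

$3,718 billion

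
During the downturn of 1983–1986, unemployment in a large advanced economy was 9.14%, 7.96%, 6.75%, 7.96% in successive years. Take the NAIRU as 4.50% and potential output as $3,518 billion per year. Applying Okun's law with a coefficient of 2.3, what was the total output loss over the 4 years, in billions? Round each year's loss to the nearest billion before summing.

Year 1983: gap = -2.3 × (9.14 - 4.5) = -10.672%, loss ≈ 3518 × 10.672/100 ≈ 375.
Year 1984: gap = -2.3 × (7.96 - 4.5) = -7.958%, loss ≈ 3518 × 7.958/100 ≈ 280.
Year 1985: gap = -2.3 × (6.75 - 4.5) = -5.175%, loss ≈ 3518 × 5.175/100 ≈ 182.
Year 1986: gap = -2.3 × (7.96 - 4.5) = -7.958%, loss ≈ 3518 × 7.958/100 ≈ 280.
Total lost output = 375 + 280 + 182 + 280 = 1117 billion.

$1,117 billion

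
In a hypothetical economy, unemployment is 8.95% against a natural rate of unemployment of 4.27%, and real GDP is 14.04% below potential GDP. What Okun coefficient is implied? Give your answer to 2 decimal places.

β ≈ 3.00

Okun's law: output gap = -β × (u - u*).
-14.04 = -β × (8.95 - 4.27) = -β × 4.68, so β = 14.04/4.68 = 3.00.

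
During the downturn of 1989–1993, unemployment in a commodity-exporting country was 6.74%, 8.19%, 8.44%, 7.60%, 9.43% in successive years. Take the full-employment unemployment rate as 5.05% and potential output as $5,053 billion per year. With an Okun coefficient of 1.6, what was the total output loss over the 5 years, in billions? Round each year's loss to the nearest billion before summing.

Year 1989: gap = -1.6 × (6.74 - 5.05) = -2.704%, loss ≈ 5053 × 2.704/100 ≈ 137.
Year 1990: gap = -1.6 × (8.19 - 5.05) = -5.024%, loss ≈ 5053 × 5.024/100 ≈ 254.
Year 1991: gap = -1.6 × (8.44 - 5.05) = -5.424%, loss ≈ 5053 × 5.424/100 ≈ 274.
Year 1992: gap = -1.6 × (7.6 - 5.05) = -4.08%, loss ≈ 5053 × 4.08/100 ≈ 206.
Year 1993: gap = -1.6 × (9.43 - 5.05) = -7.008%, loss ≈ 5053 × 7.008/100 ≈ 354.
Total lost output = 137 + 254 + 274 + 206 + 354 = 1225 billion.

$1,225 billion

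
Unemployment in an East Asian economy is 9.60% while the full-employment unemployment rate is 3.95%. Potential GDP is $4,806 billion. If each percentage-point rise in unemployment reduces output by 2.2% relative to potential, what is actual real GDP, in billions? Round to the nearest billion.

Unemployment gap = 9.6 - 3.95 = 5.65 points, so the output gap is -2.2 × 5.65 = -12.43%.
Actual GDP = 4806 × (1 - 12.43/100) = 4806 × 0.8757 ≈ 4209 billion.

$4,209 billion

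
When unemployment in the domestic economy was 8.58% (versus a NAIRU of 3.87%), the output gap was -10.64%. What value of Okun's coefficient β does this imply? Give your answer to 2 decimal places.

Okun's law: output gap = -β × (u - u*).
-10.64 = -β × (8.58 - 3.87) = -β × 4.71, so β = 10.64/4.71 = 2.26.

β ≈ 2.26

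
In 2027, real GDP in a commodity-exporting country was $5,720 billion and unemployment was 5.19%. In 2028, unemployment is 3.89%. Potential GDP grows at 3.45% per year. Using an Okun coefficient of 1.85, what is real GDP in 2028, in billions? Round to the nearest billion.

Δu = 3.89 - 5.19 = -1.3 points.
Okun's law (growth form): g_Y = g_Y* - β × Δu = 3.45 - 1.85 × (-1.30) = 3.45 + 2.405 = 5.855%.
Real GDP in the next year = 5720 × (1 + 5.855/100) = 5720 × 1.05855 ≈ 6055 billion.

$6,055 billion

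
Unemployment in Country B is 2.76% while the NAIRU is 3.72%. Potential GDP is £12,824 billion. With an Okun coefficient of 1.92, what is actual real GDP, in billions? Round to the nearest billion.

Unemployment gap = 2.76 - 3.72 = -0.96 points, so the output gap is -1.92 × (-0.96) = 1.8432%.
Actual GDP = 12824 × (1 + 1.8432/100) = 12824 × 1.018432 ≈ 13060 billion.

£13,060 billion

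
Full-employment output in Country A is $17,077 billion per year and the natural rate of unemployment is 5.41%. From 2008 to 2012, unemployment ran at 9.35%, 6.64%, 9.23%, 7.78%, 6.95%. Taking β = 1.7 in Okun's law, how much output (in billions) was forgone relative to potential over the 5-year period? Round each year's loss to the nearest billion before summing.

Year 2008: gap = -1.7 × (9.35 - 5.41) = -6.698%, loss ≈ 17077 × 6.698/100 ≈ 1144.
Year 2009: gap = -1.7 × (6.64 - 5.41) = -2.091%, loss ≈ 17077 × 2.091/100 ≈ 357.
Year 2010: gap = -1.7 × (9.23 - 5.41) = -6.494%, loss ≈ 17077 × 6.494/100 ≈ 1109.
Year 2011: gap = -1.7 × (7.78 - 5.41) = -4.029%, loss ≈ 17077 × 4.029/100 ≈ 688.
Year 2012: gap = -1.7 × (6.95 - 5.41) = -2.618%, loss ≈ 17077 × 2.618/100 ≈ 447.
Total lost output = 1144 + 357 + 1109 + 688 + 447 = 3745 billion.

$3,745 billion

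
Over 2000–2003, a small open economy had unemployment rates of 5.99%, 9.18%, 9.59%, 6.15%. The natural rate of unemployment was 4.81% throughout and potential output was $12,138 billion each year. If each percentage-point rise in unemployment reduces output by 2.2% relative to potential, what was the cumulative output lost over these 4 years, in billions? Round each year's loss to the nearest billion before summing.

Year 2000: gap = -2.2 × (5.99 - 4.81) = -2.596%, loss ≈ 12138 × 2.596/100 ≈ 315.
Year 2001: gap = -2.2 × (9.18 - 4.81) = -9.614%, loss ≈ 12138 × 9.614/100 ≈ 1167.
Year 2002: gap = -2.2 × (9.59 - 4.81) = -10.516%, loss ≈ 12138 × 10.516/100 ≈ 1276.
Year 2003: gap = -2.2 × (6.15 - 4.81) = -2.948%, loss ≈ 12138 × 2.948/100 ≈ 358.
Total lost output = 315 + 1167 + 1276 + 358 = 3116 billion.

$3,116 billion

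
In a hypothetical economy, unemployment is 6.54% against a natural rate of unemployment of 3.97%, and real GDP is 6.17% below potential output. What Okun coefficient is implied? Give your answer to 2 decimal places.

Okun's law: output gap = -β × (u - u*).
-6.17 = -β × (6.54 - 3.97) = -β × 2.57, so β = 6.17/2.57 = 2.40.

β ≈ 2.40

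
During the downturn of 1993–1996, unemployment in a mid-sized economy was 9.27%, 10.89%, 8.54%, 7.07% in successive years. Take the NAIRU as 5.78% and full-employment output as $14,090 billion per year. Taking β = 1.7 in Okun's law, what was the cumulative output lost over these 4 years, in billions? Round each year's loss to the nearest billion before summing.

$3,030 billion

Year 1993: gap = -1.7 × (9.27 - 5.78) = -5.933%, loss ≈ 14090 × 5.933/100 ≈ 836.
Year 1994: gap = -1.7 × (10.89 - 5.78) = -8.687%, loss ≈ 14090 × 8.687/100 ≈ 1224.
Year 1995: gap = -1.7 × (8.54 - 5.78) = -4.692%, loss ≈ 14090 × 4.692/100 ≈ 661.
Year 1996: gap = -1.7 × (7.07 - 5.78) = -2.193%, loss ≈ 14090 × 2.193/100 ≈ 309.
Total lost output = 836 + 1224 + 661 + 309 = 3030 billion.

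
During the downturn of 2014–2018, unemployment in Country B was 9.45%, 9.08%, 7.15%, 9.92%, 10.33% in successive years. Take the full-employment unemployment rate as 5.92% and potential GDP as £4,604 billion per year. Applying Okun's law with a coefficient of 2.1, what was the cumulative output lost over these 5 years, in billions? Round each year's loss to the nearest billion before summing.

£1,579 billion

Year 2014: gap = -2.1 × (9.45 - 5.92) = -7.413%, loss ≈ 4604 × 7.413/100 ≈ 341.
Year 2015: gap = -2.1 × (9.08 - 5.92) = -6.636%, loss ≈ 4604 × 6.636/100 ≈ 306.
Year 2016: gap = -2.1 × (7.15 - 5.92) = -2.583%, loss ≈ 4604 × 2.583/100 ≈ 119.
Year 2017: gap = -2.1 × (9.92 - 5.92) = -8.4%, loss ≈ 4604 × 8.4/100 ≈ 387.
Year 2018: gap = -2.1 × (10.33 - 5.92) = -9.261%, loss ≈ 4604 × 9.261/100 ≈ 426.
Total lost output = 341 + 306 + 119 + 387 + 426 = 1579 billion.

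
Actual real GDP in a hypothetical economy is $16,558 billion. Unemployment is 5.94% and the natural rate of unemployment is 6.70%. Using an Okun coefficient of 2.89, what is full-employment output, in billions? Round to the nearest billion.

Unemployment gap = 5.94 - 6.7 = -0.76 points, so output gap = -2.89 × (-0.76) = 2.1964%.
Since Y = Y* × (1 + gap/100), Y* = 16558/1.021964 ≈ 16202 billion.

$16,202 billion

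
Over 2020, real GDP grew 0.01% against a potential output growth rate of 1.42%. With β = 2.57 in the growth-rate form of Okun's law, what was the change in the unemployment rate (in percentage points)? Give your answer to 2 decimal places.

0.55 percentage points

Growth-rate Okun's law: g_Y = g_Y* - β × Δu, so Δu = (g_Y* - g_Y)/β.
Δu = (1.42 - 0.01)/2.57 = 1.41/2.57 = 0.55 percentage points.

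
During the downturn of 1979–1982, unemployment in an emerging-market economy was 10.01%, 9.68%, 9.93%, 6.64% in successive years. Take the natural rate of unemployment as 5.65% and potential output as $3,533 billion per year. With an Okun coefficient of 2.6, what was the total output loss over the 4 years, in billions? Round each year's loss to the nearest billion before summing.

Year 1979: gap = -2.6 × (10.01 - 5.65) = -11.336%, loss ≈ 3533 × 11.336/100 ≈ 401.
Year 1980: gap = -2.6 × (9.68 - 5.65) = -10.478%, loss ≈ 3533 × 10.478/100 ≈ 370.
Year 1981: gap = -2.6 × (9.93 - 5.65) = -11.128%, loss ≈ 3533 × 11.128/100 ≈ 393.
Year 1982: gap = -2.6 × (6.64 - 5.65) = -2.574%, loss ≈ 3533 × 2.574/100 ≈ 91.
Total lost output = 401 + 370 + 393 + 91 = 1255 billion.

$1,255 billion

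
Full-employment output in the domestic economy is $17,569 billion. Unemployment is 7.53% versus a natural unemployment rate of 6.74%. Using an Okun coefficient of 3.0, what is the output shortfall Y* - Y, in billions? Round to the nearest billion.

Output gap = -3.0 × (7.53 - 6.74) = -3 × 0.79 = -2.37%.
Actual GDP ≈ 17569 × 0.9763 ≈ 17153 billion, so the shortfall is 17569 - 17153 = 416 billion.

$416 billion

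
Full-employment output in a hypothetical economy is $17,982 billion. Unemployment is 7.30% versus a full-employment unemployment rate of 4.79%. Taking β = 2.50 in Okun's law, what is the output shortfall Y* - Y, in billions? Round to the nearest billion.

$1,128 billion

Output gap = -2.50 × (7.3 - 4.79) = -2.5 × 2.51 = -6.275%.
Actual GDP ≈ 17982 × 0.93725 ≈ 16854 billion, so the shortfall is 17982 - 16854 = 1128 billion.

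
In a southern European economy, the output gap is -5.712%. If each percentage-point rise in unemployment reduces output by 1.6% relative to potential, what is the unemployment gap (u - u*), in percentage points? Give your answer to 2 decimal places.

3.57 percentage points

Okun's law: output gap = -β × (u - u*), so u - u* = -(output gap)/β.
u - u* = -(-5.712)/1.6 = 3.57 percentage points.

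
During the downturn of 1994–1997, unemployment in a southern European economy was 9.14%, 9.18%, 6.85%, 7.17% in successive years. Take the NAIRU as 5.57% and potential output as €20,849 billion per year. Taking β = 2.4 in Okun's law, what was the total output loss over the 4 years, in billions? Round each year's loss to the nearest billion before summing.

Year 1994: gap = -2.4 × (9.14 - 5.57) = -8.568%, loss ≈ 20849 × 8.568/100 ≈ 1786.
Year 1995: gap = -2.4 × (9.18 - 5.57) = -8.664%, loss ≈ 20849 × 8.664/100 ≈ 1806.
Year 1996: gap = -2.4 × (6.85 - 5.57) = -3.072%, loss ≈ 20849 × 3.072/100 ≈ 640.
Year 1997: gap = -2.4 × (7.17 - 5.57) = -3.84%, loss ≈ 20849 × 3.84/100 ≈ 801.
Total lost output = 1786 + 1806 + 640 + 801 = 5033 billion.

€5,033 billion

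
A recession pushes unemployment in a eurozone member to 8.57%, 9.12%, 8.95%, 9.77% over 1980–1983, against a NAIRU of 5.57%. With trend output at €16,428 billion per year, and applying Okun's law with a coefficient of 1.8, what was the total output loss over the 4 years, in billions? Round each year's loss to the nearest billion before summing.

Year 1980: gap = -1.8 × (8.57 - 5.57) = -5.4%, loss ≈ 16428 × 5.4/100 ≈ 887.
Year 1981: gap = -1.8 × (9.12 - 5.57) = -6.39%, loss ≈ 16428 × 6.39/100 ≈ 1050.
Year 1982: gap = -1.8 × (8.95 - 5.57) = -6.084%, loss ≈ 16428 × 6.084/100 ≈ 999.
Year 1983: gap = -1.8 × (9.77 - 5.57) = -7.56%, loss ≈ 16428 × 7.56/100 ≈ 1242.
Total lost output = 887 + 1050 + 999 + 1242 = 4178 billion.

€4,178 billion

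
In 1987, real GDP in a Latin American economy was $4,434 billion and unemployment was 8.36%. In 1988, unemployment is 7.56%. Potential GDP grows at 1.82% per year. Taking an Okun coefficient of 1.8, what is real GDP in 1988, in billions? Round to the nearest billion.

Δu = 7.56 - 8.36 = -0.8 points.
Okun's law (growth form): g_Y = g_Y* - β × Δu = 1.82 - 1.8 × (-0.80) = 1.82 + 1.44 = 3.26%.
Real GDP in the next year = 4434 × (1 + 3.26/100) = 4434 × 1.0326 ≈ 4579 billion.

$4,579 billion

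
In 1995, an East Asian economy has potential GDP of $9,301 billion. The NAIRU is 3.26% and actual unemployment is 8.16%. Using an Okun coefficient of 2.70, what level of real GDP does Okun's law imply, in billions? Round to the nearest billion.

Unemployment gap = 8.16 - 3.26 = 4.9 points, so the output gap is -2.7 × 4.9 = -13.23%.
Actual GDP = 9301 × (1 - 13.23/100) = 9301 × 0.8677 ≈ 8070 billion.

$8,070 billion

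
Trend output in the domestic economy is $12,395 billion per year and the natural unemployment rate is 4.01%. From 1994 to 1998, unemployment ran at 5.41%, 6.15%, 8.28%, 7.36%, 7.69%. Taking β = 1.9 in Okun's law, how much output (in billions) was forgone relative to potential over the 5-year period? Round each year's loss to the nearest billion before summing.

Year 1994: gap = -1.9 × (5.41 - 4.01) = -2.66%, loss ≈ 12395 × 2.66/100 ≈ 330.
Year 1995: gap = -1.9 × (6.15 - 4.01) = -4.066%, loss ≈ 12395 × 4.066/100 ≈ 504.
Year 1996: gap = -1.9 × (8.28 - 4.01) = -8.113%, loss ≈ 12395 × 8.113/100 ≈ 1006.
Year 1997: gap = -1.9 × (7.36 - 4.01) = -6.365%, loss ≈ 12395 × 6.365/100 ≈ 789.
Year 1998: gap = -1.9 × (7.69 - 4.01) = -6.992%, loss ≈ 12395 × 6.992/100 ≈ 867.
Total lost output = 330 + 504 + 1006 + 789 + 867 = 3496 billion.

$3,496 billion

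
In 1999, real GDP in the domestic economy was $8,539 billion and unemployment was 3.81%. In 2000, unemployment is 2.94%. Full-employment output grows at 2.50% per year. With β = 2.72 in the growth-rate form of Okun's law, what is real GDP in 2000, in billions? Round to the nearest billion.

Δu = 2.94 - 3.81 = -0.87 points.
Okun's law (growth form): g_Y = g_Y* - β × Δu = 2.50 - 2.72 × (-0.87) = 2.5 + 2.3664 = 4.8664%.
Real GDP in the next year = 8539 × (1 + 4.8664/100) = 8539 × 1.048664 ≈ 8955 billion.

$8,955 billion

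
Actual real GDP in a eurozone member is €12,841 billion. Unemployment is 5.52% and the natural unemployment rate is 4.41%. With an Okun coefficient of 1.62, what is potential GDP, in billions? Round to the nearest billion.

Unemployment gap = 5.52 - 4.41 = 1.11 points, so output gap = -1.62 × 1.11 = -1.7982%.
Since Y = Y* × (1 + gap/100), Y* = 12841/0.982018 ≈ 13076 billion.

€13,076 billion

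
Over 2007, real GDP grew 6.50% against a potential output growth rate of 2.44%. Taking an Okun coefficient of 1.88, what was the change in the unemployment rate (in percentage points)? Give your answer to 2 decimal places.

Growth-rate Okun's law: g_Y = g_Y* - β × Δu, so Δu = (g_Y* - g_Y)/β.
Δu = (2.44 - 6.5)/1.88 = -4.06/1.88 = -2.16 percentage points.

-2.16 percentage points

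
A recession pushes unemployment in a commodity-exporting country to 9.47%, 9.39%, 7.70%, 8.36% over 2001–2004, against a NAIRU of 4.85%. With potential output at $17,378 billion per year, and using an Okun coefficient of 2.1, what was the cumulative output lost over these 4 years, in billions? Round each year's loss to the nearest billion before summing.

Year 2001: gap = -2.1 × (9.47 - 4.85) = -9.702%, loss ≈ 17378 × 9.702/100 ≈ 1686.
Year 2002: gap = -2.1 × (9.39 - 4.85) = -9.534%, loss ≈ 17378 × 9.534/100 ≈ 1657.
Year 2003: gap = -2.1 × (7.7 - 4.85) = -5.985%, loss ≈ 17378 × 5.985/100 ≈ 1040.
Year 2004: gap = -2.1 × (8.36 - 4.85) = -7.371%, loss ≈ 17378 × 7.371/100 ≈ 1281.
Total lost output = 1686 + 1657 + 1040 + 1281 = 5664 billion.

$5,664 billion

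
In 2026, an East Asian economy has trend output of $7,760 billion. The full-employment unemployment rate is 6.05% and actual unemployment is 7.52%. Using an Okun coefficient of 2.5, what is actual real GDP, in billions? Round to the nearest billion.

$7,475 billion

Unemployment gap = 7.52 - 6.05 = 1.47 points, so the output gap is -2.5 × 1.47 = -3.675%.
Actual GDP = 7760 × (1 - 3.675/100) = 7760 × 0.96325 ≈ 7475 billion.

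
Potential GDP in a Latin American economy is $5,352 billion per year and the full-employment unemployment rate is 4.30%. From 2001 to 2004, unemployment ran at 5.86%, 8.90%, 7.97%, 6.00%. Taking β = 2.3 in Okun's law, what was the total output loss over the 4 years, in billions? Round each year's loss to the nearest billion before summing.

Year 2001: gap = -2.3 × (5.86 - 4.3) = -3.588%, loss ≈ 5352 × 3.588/100 ≈ 192.
Year 2002: gap = -2.3 × (8.9 - 4.3) = -10.58%, loss ≈ 5352 × 10.58/100 ≈ 566.
Year 2003: gap = -2.3 × (7.97 - 4.3) = -8.441%, loss ≈ 5352 × 8.441/100 ≈ 452.
Year 2004: gap = -2.3 × (6 - 4.3) = -3.91%, loss ≈ 5352 × 3.91/100 ≈ 209.
Total lost output = 192 + 566 + 452 + 209 = 1419 billion.

$1,419 billion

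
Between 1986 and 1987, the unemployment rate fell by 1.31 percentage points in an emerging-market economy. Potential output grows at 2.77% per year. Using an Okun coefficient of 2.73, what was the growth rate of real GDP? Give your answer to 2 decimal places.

6.35%

Growth-rate Okun's law: g_Y = g_Y* - β × Δu.
g_Y = 2.77 - 2.73 × (-1.31) = 2.77 + 3.5763 = 6.3463%, i.e. 6.35% to 2 d.p.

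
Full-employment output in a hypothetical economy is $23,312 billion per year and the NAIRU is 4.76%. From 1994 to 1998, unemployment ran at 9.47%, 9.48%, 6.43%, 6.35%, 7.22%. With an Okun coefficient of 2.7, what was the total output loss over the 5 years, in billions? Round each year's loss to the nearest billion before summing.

Year 1994: gap = -2.7 × (9.47 - 4.76) = -12.717%, loss ≈ 23312 × 12.717/100 ≈ 2965.
Year 1995: gap = -2.7 × (9.48 - 4.76) = -12.744%, loss ≈ 23312 × 12.744/100 ≈ 2971.
Year 1996: gap = -2.7 × (6.43 - 4.76) = -4.509%, loss ≈ 23312 × 4.509/100 ≈ 1051.
Year 1997: gap = -2.7 × (6.35 - 4.76) = -4.293%, loss ≈ 23312 × 4.293/100 ≈ 1001.
Year 1998: gap = -2.7 × (7.22 - 4.76) = -6.642%, loss ≈ 23312 × 6.642/100 ≈ 1548.
Total lost output = 2965 + 2971 + 1051 + 1001 + 1548 = 9536 billion.

$9,536 billion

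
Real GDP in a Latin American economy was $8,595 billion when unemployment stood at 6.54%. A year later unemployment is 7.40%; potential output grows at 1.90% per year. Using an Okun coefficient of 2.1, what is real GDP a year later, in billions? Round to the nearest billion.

Δu = 7.4 - 6.54 = 0.86 points.
Okun's law (growth form): g_Y = g_Y* - β × Δu = 1.90 - 2.1 × (0.86) = 1.9 - 1.806 = 0.094%.
Real GDP in the next year = 8595 × (1 + 0.094/100) = 8595 × 1.00094 ≈ 8603 billion.

$8,603 billion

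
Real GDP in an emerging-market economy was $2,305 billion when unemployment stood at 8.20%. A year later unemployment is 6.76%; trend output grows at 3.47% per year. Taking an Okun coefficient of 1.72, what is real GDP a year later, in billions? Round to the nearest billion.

$2,442 billion

Δu = 6.76 - 8.2 = -1.44 points.
Okun's law (growth form): g_Y = g_Y* - β × Δu = 3.47 - 1.72 × (-1.44) = 3.47 + 2.4768 = 5.9468%.
Real GDP in the next year = 2305 × (1 + 5.9468/100) = 2305 × 1.059468 ≈ 2442 billion.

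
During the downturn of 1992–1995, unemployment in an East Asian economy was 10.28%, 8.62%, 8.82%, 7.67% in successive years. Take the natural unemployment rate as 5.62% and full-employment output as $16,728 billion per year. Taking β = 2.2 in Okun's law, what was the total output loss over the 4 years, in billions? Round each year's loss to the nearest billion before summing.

$4,751 billion

Year 1992: gap = -2.2 × (10.28 - 5.62) = -10.252%, loss ≈ 16728 × 10.252/100 ≈ 1715.
Year 1993: gap = -2.2 × (8.62 - 5.62) = -6.6%, loss ≈ 16728 × 6.6/100 ≈ 1104.
Year 1994: gap = -2.2 × (8.82 - 5.62) = -7.04%, loss ≈ 16728 × 7.04/100 ≈ 1178.
Year 1995: gap = -2.2 × (7.67 - 5.62) = -4.51%, loss ≈ 16728 × 4.51/100 ≈ 754.
Total lost output = 1715 + 1104 + 1178 + 754 = 4751 billion.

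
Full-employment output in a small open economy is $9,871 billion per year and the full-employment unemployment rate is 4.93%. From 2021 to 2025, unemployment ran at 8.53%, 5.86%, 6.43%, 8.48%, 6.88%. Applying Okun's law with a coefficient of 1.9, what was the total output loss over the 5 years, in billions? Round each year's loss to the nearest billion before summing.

Year 2021: gap = -1.9 × (8.53 - 4.93) = -6.84%, loss ≈ 9871 × 6.84/100 ≈ 675.
Year 2022: gap = -1.9 × (5.86 - 4.93) = -1.767%, loss ≈ 9871 × 1.767/100 ≈ 174.
Year 2023: gap = -1.9 × (6.43 - 4.93) = -2.85%, loss ≈ 9871 × 2.85/100 ≈ 281.
Year 2024: gap = -1.9 × (8.48 - 4.93) = -6.745%, loss ≈ 9871 × 6.745/100 ≈ 666.
Year 2025: gap = -1.9 × (6.88 - 4.93) = -3.705%, loss ≈ 9871 × 3.705/100 ≈ 366.
Total lost output = 675 + 174 + 281 + 666 + 366 = 2162 billion.

$2,162 billion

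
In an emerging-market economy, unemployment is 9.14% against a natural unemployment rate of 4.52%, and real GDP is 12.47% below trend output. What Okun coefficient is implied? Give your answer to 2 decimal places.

β ≈ 2.70

Okun's law: output gap = -β × (u - u*).
-12.47 = -β × (9.14 - 4.52) = -β × 4.62, so β = 12.47/4.62 = 2.70.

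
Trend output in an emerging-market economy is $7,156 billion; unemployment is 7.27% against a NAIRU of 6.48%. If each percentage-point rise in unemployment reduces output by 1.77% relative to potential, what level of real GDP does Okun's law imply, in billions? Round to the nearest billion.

$7,056 billion

Unemployment gap = 7.27 - 6.48 = 0.79 points, so the output gap is -1.77 × 0.79 = -1.3983%.
Actual GDP = 7156 × (1 - 1.3983/100) = 7156 × 0.986017 ≈ 7056 billion.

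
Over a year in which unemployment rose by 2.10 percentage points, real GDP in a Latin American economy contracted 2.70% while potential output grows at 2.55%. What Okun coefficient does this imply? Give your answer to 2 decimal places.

Growth form: g_Y = g_Y* - β × Δu, so β = (g_Y* - g_Y)/Δu.
β = (2.55 + 2.7)/2.10 = 5.25/2.10 = 2.50.

β ≈ 2.50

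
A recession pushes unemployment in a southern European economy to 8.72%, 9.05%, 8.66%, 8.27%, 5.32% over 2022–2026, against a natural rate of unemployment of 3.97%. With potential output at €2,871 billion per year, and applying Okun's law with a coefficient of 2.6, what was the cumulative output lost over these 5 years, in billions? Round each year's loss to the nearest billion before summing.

€1,506 billion

Year 2022: gap = -2.6 × (8.72 - 3.97) = -12.35%, loss ≈ 2871 × 12.35/100 ≈ 355.
Year 2023: gap = -2.6 × (9.05 - 3.97) = -13.208%, loss ≈ 2871 × 13.208/100 ≈ 379.
Year 2024: gap = -2.6 × (8.66 - 3.97) = -12.194%, loss ≈ 2871 × 12.194/100 ≈ 350.
Year 2025: gap = -2.6 × (8.27 - 3.97) = -11.18%, loss ≈ 2871 × 11.18/100 ≈ 321.
Year 2026: gap = -2.6 × (5.32 - 3.97) = -3.51%, loss ≈ 2871 × 3.51/100 ≈ 101.
Total lost output = 355 + 379 + 350 + 321 + 101 = 1506 billion.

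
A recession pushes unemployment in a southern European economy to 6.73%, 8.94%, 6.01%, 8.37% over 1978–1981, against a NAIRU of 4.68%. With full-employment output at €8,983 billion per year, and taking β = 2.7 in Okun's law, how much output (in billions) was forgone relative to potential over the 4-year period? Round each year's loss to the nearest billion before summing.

€2,748 billion

Year 1978: gap = -2.7 × (6.73 - 4.68) = -5.535%, loss ≈ 8983 × 5.535/100 ≈ 497.
Year 1979: gap = -2.7 × (8.94 - 4.68) = -11.502%, loss ≈ 8983 × 11.502/100 ≈ 1033.
Year 1980: gap = -2.7 × (6.01 - 4.68) = -3.591%, loss ≈ 8983 × 3.591/100 ≈ 323.
Year 1981: gap = -2.7 × (8.37 - 4.68) = -9.963%, loss ≈ 8983 × 9.963/100 ≈ 895.
Total lost output = 497 + 1033 + 323 + 895 = 2748 billion.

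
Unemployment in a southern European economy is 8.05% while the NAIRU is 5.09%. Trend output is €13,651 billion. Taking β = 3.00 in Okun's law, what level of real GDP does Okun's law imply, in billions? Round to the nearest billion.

€12,439 billion

Unemployment gap = 8.05 - 5.09 = 2.96 points, so the output gap is -3 × 2.96 = -8.88%.
Actual GDP = 13651 × (1 - 8.88/100) = 13651 × 0.9112 ≈ 12439 billion.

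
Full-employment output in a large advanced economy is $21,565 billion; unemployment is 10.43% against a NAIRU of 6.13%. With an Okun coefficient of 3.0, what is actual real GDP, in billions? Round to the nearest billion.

Unemployment gap = 10.43 - 6.13 = 4.3 points, so the output gap is -3 × 4.3 = -12.9%.
Actual GDP = 21565 × (1 - 12.9/100) = 21565 × 0.871 ≈ 18783 billion.

$18,783 billion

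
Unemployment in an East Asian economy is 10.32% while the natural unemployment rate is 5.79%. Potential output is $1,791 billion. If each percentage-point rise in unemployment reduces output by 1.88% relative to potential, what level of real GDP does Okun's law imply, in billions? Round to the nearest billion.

$1,638 billion

Unemployment gap = 10.32 - 5.79 = 4.53 points, so the output gap is -1.88 × 4.53 = -8.5164%.
Actual GDP = 1791 × (1 - 8.5164/100) = 1791 × 0.914836 ≈ 1638 billion.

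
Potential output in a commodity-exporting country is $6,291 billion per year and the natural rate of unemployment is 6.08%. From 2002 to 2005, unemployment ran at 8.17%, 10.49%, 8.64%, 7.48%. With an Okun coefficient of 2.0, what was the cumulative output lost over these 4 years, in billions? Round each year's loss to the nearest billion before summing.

$1,316 billion

Year 2002: gap = -2.0 × (8.17 - 6.08) = -4.18%, loss ≈ 6291 × 4.18/100 ≈ 263.
Year 2003: gap = -2.0 × (10.49 - 6.08) = -8.82%, loss ≈ 6291 × 8.82/100 ≈ 555.
Year 2004: gap = -2.0 × (8.64 - 6.08) = -5.12%, loss ≈ 6291 × 5.12/100 ≈ 322.
Year 2005: gap = -2.0 × (7.48 - 6.08) = -2.8%, loss ≈ 6291 × 2.8/100 ≈ 176.
Total lost output = 263 + 555 + 322 + 176 = 1316 billion.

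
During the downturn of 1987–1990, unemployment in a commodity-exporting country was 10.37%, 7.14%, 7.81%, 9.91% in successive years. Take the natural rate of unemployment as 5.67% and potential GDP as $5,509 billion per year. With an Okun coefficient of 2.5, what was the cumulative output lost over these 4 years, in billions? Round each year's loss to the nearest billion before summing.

Year 1987: gap = -2.5 × (10.37 - 5.67) = -11.75%, loss ≈ 5509 × 11.75/100 ≈ 647.
Year 1988: gap = -2.5 × (7.14 - 5.67) = -3.675%, loss ≈ 5509 × 3.675/100 ≈ 202.
Year 1989: gap = -2.5 × (7.81 - 5.67) = -5.35%, loss ≈ 5509 × 5.35/100 ≈ 295.
Year 1990: gap = -2.5 × (9.91 - 5.67) = -10.6%, loss ≈ 5509 × 10.6/100 ≈ 584.
Total lost output = 647 + 202 + 295 + 584 = 1728 billion.

$1,728 billion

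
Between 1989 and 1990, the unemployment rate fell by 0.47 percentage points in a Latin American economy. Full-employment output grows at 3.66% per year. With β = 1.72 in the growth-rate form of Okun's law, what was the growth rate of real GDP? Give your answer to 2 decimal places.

4.47%

Growth-rate Okun's law: g_Y = g_Y* - β × Δu.
g_Y = 3.66 - 1.72 × (-0.47) = 3.66 + 0.8084 = 4.4684%, i.e. 4.47% to 2 d.p.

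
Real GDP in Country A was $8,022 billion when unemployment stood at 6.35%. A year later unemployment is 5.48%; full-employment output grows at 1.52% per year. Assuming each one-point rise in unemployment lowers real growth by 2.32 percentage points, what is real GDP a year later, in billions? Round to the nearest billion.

$8,306 billion

Δu = 5.48 - 6.35 = -0.87 points.
Okun's law (growth form): g_Y = g_Y* - β × Δu = 1.52 - 2.32 × (-0.87) = 1.52 + 2.0184 = 3.5384%.
Real GDP in the next year = 8022 × (1 + 3.5384/100) = 8022 × 1.035384 ≈ 8306 billion.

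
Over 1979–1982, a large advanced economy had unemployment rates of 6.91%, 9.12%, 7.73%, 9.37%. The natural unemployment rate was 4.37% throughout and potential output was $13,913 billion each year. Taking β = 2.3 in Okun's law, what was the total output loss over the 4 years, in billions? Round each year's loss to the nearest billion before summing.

Year 1979: gap = -2.3 × (6.91 - 4.37) = -5.842%, loss ≈ 13913 × 5.842/100 ≈ 813.
Year 1980: gap = -2.3 × (9.12 - 4.37) = -10.925%, loss ≈ 13913 × 10.925/100 ≈ 1520.
Year 1981: gap = -2.3 × (7.73 - 4.37) = -7.728%, loss ≈ 13913 × 7.728/100 ≈ 1075.
Year 1982: gap = -2.3 × (9.37 - 4.37) = -11.5%, loss ≈ 13913 × 11.5/100 ≈ 1600.
Total lost output = 813 + 1520 + 1075 + 1600 = 5008 billion.

$5,008 billion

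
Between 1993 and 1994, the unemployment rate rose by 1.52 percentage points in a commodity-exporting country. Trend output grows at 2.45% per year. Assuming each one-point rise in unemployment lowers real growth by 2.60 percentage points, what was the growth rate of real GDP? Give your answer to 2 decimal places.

-1.50%

Growth-rate Okun's law: g_Y = g_Y* - β × Δu.
g_Y = 2.45 - 2.60 × (1.52) = 2.45 - 3.952 = -1.502%, i.e. -1.50% to 2 d.p.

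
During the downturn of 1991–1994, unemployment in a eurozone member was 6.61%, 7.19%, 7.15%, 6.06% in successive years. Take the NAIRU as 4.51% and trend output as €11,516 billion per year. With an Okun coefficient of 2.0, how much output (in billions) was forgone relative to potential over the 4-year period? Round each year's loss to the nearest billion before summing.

Year 1991: gap = -2.0 × (6.61 - 4.51) = -4.2%, loss ≈ 11516 × 4.2/100 ≈ 484.
Year 1992: gap = -2.0 × (7.19 - 4.51) = -5.36%, loss ≈ 11516 × 5.36/100 ≈ 617.
Year 1993: gap = -2.0 × (7.15 - 4.51) = -5.28%, loss ≈ 11516 × 5.28/100 ≈ 608.
Year 1994: gap = -2.0 × (6.06 - 4.51) = -3.1%, loss ≈ 11516 × 3.1/100 ≈ 357.
Total lost output = 484 + 617 + 608 + 357 = 2066 billion.

€2,066 billion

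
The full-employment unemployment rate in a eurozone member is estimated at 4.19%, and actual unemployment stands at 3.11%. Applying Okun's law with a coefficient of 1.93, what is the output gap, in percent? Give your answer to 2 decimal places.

2.08%

The unemployment gap is 3.11 - 4.19 = -1.08 percentage points.
Okun's law gives an output gap of -1.93 × (-1.08) = 2.0844%, i.e. 2.08% above potential.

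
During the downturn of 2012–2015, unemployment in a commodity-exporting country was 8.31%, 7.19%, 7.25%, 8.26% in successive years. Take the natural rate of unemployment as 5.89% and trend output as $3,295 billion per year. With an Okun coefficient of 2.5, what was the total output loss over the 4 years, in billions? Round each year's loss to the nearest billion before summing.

$613 billion

Year 2012: gap = -2.5 × (8.31 - 5.89) = -6.05%, loss ≈ 3295 × 6.05/100 ≈ 199.
Year 2013: gap = -2.5 × (7.19 - 5.89) = -3.25%, loss ≈ 3295 × 3.25/100 ≈ 107.
Year 2014: gap = -2.5 × (7.25 - 5.89) = -3.4%, loss ≈ 3295 × 3.4/100 ≈ 112.
Year 2015: gap = -2.5 × (8.26 - 5.89) = -5.925%, loss ≈ 3295 × 5.925/100 ≈ 195.
Total lost output = 199 + 107 + 112 + 195 = 613 billion.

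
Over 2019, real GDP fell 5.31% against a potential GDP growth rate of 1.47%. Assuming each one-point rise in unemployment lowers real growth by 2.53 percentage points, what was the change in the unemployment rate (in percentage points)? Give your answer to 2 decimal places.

2.68 percentage points

Growth-rate Okun's law: g_Y = g_Y* - β × Δu, so Δu = (g_Y* - g_Y)/β.
Δu = (1.47 + 5.31)/2.53 = 6.78/2.53 = 2.68 percentage points.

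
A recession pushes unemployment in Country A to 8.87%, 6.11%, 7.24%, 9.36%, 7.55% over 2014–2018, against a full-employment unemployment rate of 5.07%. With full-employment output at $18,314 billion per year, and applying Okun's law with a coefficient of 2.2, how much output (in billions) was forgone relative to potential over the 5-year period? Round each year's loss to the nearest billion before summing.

Year 2014: gap = -2.2 × (8.87 - 5.07) = -8.36%, loss ≈ 18314 × 8.36/100 ≈ 1531.
Year 2015: gap = -2.2 × (6.11 - 5.07) = -2.288%, loss ≈ 18314 × 2.288/100 ≈ 419.
Year 2016: gap = -2.2 × (7.24 - 5.07) = -4.774%, loss ≈ 18314 × 4.774/100 ≈ 874.
Year 2017: gap = -2.2 × (9.36 - 5.07) = -9.438%, loss ≈ 18314 × 9.438/100 ≈ 1728.
Year 2018: gap = -2.2 × (7.55 - 5.07) = -5.456%, loss ≈ 18314 × 5.456/100 ≈ 999.
Total lost output = 1531 + 419 + 874 + 1728 + 999 = 5551 billion.

$5,551 billion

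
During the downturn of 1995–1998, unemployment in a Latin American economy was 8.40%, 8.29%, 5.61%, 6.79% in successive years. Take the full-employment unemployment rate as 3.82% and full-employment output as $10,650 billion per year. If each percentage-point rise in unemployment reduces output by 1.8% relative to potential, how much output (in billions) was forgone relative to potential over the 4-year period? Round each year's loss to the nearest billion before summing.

Year 1995: gap = -1.8 × (8.4 - 3.82) = -8.244%, loss ≈ 10650 × 8.244/100 ≈ 878.
Year 1996: gap = -1.8 × (8.29 - 3.82) = -8.046%, loss ≈ 10650 × 8.046/100 ≈ 857.
Year 1997: gap = -1.8 × (5.61 - 3.82) = -3.222%, loss ≈ 10650 × 3.222/100 ≈ 343.
Year 1998: gap = -1.8 × (6.79 - 3.82) = -5.346%, loss ≈ 10650 × 5.346/100 ≈ 569.
Total lost output = 878 + 857 + 343 + 569 = 2647 billion.

$2,647 billion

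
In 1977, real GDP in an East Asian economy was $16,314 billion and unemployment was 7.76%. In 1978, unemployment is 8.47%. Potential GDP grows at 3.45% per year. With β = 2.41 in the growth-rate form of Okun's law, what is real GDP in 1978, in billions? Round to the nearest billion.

Δu = 8.47 - 7.76 = 0.71 points.
Okun's law (growth form): g_Y = g_Y* - β × Δu = 3.45 - 2.41 × (0.71) = 3.45 - 1.7111 = 1.7389%.
Real GDP in the next year = 16314 × (1 + 1.7389/100) = 16314 × 1.017389 ≈ 16598 billion.

$16,598 billion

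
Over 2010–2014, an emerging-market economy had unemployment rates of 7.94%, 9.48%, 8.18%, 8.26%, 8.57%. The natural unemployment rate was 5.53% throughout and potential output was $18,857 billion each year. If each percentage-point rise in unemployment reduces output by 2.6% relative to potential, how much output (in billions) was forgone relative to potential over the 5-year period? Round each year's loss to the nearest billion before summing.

Year 2010: gap = -2.6 × (7.94 - 5.53) = -6.266%, loss ≈ 18857 × 6.266/100 ≈ 1182.
Year 2011: gap = -2.6 × (9.48 - 5.53) = -10.27%, loss ≈ 18857 × 10.27/100 ≈ 1937.
Year 2012: gap = -2.6 × (8.18 - 5.53) = -6.89%, loss ≈ 18857 × 6.89/100 ≈ 1299.
Year 2013: gap = -2.6 × (8.26 - 5.53) = -7.098%, loss ≈ 18857 × 7.098/100 ≈ 1338.
Year 2014: gap = -2.6 × (8.57 - 5.53) = -7.904%, loss ≈ 18857 × 7.904/100 ≈ 1490.
Total lost output = 1182 + 1937 + 1299 + 1338 + 1490 = 7246 billion.

$7,246 billion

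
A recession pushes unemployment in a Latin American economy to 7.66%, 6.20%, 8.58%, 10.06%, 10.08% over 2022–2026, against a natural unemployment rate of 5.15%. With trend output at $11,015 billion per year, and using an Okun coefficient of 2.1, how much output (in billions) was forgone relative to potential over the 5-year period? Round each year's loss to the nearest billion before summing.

$3,893 billion

Year 2022: gap = -2.1 × (7.66 - 5.15) = -5.271%, loss ≈ 11015 × 5.271/100 ≈ 581.
Year 2023: gap = -2.1 × (6.2 - 5.15) = -2.205%, loss ≈ 11015 × 2.205/100 ≈ 243.
Year 2024: gap = -2.1 × (8.58 - 5.15) = -7.203%, loss ≈ 11015 × 7.203/100 ≈ 793.
Year 2025: gap = -2.1 × (10.06 - 5.15) = -10.311%, loss ≈ 11015 × 10.311/100 ≈ 1136.
Year 2026: gap = -2.1 × (10.08 - 5.15) = -10.353%, loss ≈ 11015 × 10.353/100 ≈ 1140.
Total lost output = 581 + 243 + 793 + 1136 + 1140 = 3893 billion.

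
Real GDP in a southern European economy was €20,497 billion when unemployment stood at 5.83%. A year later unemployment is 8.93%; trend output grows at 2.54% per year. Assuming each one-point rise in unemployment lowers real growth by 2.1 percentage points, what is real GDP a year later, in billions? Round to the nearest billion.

Δu = 8.93 - 5.83 = 3.1 points.
Okun's law (growth form): g_Y = g_Y* - β × Δu = 2.54 - 2.1 × (3.10) = 2.54 - 6.51 = -3.97%.
Real GDP in the next year = 20497 × (1 - 3.97/100) = 20497 × 0.9603 ≈ 19683 billion.

€19,683 billion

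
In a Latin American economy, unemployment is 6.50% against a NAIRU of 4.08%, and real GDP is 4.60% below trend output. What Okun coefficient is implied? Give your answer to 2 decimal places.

Okun's law: output gap = -β × (u - u*).
-4.60 = -β × (6.5 - 4.08) = -β × 2.42, so β = 4.6/2.42 = 1.90.

β ≈ 1.90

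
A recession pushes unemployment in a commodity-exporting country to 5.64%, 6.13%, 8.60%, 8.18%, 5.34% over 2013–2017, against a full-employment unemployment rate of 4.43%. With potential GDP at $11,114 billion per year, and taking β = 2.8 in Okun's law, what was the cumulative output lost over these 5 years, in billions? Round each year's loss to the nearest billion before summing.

Year 2013: gap = -2.8 × (5.64 - 4.43) = -3.388%, loss ≈ 11114 × 3.388/100 ≈ 377.
Year 2014: gap = -2.8 × (6.13 - 4.43) = -4.76%, loss ≈ 11114 × 4.76/100 ≈ 529.
Year 2015: gap = -2.8 × (8.6 - 4.43) = -11.676%, loss ≈ 11114 × 11.676/100 ≈ 1298.
Year 2016: gap = -2.8 × (8.18 - 4.43) = -10.5%, loss ≈ 11114 × 10.5/100 ≈ 1167.
Year 2017: gap = -2.8 × (5.34 - 4.43) = -2.548%, loss ≈ 11114 × 2.548/100 ≈ 283.
Total lost output = 377 + 529 + 1298 + 1167 + 283 = 3654 billion.

$3,654 billion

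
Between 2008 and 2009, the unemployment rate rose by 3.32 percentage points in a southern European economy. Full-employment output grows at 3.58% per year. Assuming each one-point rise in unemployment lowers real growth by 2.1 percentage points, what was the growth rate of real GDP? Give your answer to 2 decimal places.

Growth-rate Okun's law: g_Y = g_Y* - β × Δu.
g_Y = 3.58 - 2.1 × (3.32) = 3.58 - 6.972 = -3.392%, i.e. -3.39% to 2 d.p.

-3.39%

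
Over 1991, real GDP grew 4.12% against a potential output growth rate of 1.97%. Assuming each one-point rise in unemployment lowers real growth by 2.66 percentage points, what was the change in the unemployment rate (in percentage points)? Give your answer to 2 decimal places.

-0.81 percentage points

Growth-rate Okun's law: g_Y = g_Y* - β × Δu, so Δu = (g_Y* - g_Y)/β.
Δu = (1.97 - 4.12)/2.66 = -2.15/2.66 = -0.81 percentage points.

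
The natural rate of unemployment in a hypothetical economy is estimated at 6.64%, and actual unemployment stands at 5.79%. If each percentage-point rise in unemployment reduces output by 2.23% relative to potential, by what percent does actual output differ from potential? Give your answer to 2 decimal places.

1.90%

The unemployment gap is 5.79 - 6.64 = -0.85 percentage points.
Okun's law gives an output gap of -2.23 × (-0.85) = 1.8955%, i.e. 1.90% above potential.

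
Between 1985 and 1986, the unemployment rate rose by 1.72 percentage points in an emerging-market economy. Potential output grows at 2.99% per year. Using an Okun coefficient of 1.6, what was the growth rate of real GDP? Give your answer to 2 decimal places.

Growth-rate Okun's law: g_Y = g_Y* - β × Δu.
g_Y = 2.99 - 1.6 × (1.72) = 2.99 - 2.752 = 0.238%, i.e. 0.24% to 2 d.p.

0.24%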